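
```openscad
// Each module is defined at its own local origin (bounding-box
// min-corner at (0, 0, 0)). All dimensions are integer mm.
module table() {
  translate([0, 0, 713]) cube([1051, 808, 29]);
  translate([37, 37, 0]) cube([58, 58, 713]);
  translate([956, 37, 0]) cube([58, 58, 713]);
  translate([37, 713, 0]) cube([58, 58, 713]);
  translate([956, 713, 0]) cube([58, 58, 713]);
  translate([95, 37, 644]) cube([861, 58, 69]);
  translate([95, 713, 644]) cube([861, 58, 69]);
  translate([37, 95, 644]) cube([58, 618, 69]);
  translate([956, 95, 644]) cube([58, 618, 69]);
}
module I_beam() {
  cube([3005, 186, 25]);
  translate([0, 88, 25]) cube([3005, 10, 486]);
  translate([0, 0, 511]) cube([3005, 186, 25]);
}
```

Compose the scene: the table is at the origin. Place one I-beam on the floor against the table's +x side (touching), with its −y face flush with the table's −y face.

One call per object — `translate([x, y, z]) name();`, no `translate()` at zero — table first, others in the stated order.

table();
translate([1051, 0, 0]) I_beam();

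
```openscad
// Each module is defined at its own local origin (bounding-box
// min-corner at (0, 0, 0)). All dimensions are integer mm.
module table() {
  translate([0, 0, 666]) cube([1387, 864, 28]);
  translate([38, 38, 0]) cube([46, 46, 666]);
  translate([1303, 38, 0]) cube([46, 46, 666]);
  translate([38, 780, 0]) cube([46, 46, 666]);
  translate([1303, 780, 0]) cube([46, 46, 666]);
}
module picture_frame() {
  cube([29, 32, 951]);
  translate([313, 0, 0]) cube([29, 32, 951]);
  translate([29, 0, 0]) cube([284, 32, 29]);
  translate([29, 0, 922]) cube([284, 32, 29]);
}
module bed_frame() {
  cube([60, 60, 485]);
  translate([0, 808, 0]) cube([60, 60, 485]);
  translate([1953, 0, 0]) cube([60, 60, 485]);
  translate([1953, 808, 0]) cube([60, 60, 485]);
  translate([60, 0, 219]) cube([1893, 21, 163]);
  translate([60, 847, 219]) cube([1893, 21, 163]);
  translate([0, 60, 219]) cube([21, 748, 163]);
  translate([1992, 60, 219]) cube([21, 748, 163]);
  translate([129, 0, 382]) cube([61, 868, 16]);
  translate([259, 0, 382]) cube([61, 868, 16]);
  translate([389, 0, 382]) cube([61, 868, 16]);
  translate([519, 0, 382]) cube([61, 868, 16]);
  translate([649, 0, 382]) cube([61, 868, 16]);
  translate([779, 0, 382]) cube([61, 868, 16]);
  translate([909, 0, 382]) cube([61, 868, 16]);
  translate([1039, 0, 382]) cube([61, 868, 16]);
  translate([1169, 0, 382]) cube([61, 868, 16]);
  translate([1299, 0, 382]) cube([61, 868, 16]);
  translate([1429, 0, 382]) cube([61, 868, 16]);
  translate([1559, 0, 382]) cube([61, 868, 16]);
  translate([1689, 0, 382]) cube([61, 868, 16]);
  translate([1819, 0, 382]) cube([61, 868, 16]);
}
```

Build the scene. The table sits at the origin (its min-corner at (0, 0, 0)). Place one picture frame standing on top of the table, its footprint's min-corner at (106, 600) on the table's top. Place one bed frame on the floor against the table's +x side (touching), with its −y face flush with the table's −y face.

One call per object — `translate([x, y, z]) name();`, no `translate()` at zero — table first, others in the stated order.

table();
translate([106, 600, 694]) picture_frame();
translate([1387, 0, 0]) bed_frame();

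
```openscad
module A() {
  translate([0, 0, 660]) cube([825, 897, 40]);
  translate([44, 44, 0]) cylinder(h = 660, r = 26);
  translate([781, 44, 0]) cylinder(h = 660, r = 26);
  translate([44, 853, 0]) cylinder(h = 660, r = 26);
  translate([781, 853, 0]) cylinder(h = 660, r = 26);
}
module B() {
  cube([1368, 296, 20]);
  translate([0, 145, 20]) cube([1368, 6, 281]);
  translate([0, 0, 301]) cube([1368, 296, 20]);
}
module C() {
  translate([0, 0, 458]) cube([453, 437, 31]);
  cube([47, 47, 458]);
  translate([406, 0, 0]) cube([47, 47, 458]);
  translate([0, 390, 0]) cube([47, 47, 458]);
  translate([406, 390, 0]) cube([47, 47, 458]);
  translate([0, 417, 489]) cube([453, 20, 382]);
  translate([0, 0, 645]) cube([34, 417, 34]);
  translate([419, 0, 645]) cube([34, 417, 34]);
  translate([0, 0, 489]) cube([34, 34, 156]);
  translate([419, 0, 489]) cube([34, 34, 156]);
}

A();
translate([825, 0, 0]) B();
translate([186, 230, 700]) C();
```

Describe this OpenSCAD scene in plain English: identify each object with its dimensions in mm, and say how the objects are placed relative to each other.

A is a table: top 825 mm (x) × 897 mm (y), 40 mm thick, upper face at z = 700 mm, on four round legs of 52 mm diameter, each leg's bounding box inset 18 mm from the nearest pair of top edges, running from z = 0 to the bottom of the top.

B is an I-beam lying along x, 1368 mm long. Overall section height 321 mm. Two flanges 296 mm wide (y) and 20 mm thick, one on the floor and one at the top; a web 6 mm thick runs between them, centred on the flange width.

C is a chair. The seat is a 453×437×31 mm slab with its top at z = 489 mm, on four 47×47 mm corner legs (flush with the seat edges, standing on z = 0). A flat backrest 20 mm thick, 382 mm tall, spans the full seat width and rises from the seat top along its +y edge, rear face flush with the rear of the seat. Two armrests of 34×34 mm section run along each side from the seat's front edge to the front of the backrest, top faces 190 mm above the seat top and outer faces flush with the seat's x-edges; a 34×34 mm post under the front of each armrest stands on the seat at the front corner.

The I-beam is against the table's +x side, with their −y faces flush. The chair is on top of the table, centred.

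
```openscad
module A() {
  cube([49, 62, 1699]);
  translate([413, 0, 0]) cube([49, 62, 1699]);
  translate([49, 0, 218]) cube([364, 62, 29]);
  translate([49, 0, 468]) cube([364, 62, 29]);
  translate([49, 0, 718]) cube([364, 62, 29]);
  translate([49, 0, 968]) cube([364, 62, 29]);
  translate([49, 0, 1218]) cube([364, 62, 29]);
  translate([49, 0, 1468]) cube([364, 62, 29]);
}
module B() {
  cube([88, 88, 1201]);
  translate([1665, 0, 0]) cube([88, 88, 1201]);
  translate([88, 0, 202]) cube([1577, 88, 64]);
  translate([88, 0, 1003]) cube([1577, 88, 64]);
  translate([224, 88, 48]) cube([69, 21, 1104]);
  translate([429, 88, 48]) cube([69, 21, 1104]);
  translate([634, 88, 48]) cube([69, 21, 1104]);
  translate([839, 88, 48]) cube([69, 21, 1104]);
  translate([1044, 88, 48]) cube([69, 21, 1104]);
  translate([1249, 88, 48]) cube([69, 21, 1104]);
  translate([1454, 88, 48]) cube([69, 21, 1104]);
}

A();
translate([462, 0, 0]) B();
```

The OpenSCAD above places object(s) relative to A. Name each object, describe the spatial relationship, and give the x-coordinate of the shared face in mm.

The ladder's +x face and the fence section's −x face are both at x = 462 mm.

A is a ladder. B is a fence section. The fence section is against the ladder's +x side, with their −y faces flush. The x-coordinate of the shared face is 462 mm.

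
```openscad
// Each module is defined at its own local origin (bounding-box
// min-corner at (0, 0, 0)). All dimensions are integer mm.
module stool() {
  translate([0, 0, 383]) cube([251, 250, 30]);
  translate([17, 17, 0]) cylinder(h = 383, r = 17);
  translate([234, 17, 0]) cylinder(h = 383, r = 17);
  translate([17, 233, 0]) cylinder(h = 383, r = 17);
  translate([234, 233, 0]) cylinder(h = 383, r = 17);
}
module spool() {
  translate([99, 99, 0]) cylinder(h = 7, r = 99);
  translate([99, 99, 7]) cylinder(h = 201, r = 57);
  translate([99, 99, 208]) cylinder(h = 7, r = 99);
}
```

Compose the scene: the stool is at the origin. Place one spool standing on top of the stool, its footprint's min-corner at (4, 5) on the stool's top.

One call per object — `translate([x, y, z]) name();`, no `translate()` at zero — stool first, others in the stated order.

stool();
translate([4, 5, 413]) spool();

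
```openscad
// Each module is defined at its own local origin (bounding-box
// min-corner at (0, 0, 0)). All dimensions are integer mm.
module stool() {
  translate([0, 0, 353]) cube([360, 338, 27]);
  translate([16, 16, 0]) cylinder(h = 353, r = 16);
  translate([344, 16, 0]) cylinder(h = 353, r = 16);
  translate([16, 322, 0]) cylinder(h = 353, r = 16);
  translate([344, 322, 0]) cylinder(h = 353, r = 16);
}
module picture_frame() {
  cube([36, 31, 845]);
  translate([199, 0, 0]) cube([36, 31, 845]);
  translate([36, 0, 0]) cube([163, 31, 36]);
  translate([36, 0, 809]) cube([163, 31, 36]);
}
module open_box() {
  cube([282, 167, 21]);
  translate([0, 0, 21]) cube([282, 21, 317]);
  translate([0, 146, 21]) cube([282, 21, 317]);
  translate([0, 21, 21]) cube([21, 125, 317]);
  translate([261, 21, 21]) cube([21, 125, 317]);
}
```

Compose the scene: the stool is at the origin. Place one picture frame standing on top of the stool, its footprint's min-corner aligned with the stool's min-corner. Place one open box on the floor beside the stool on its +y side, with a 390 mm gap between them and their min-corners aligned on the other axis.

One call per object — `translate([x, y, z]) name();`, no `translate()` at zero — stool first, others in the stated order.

stool();
translate([0, 0, 380]) picture_frame();
translate([0, 728, 0]) open_box();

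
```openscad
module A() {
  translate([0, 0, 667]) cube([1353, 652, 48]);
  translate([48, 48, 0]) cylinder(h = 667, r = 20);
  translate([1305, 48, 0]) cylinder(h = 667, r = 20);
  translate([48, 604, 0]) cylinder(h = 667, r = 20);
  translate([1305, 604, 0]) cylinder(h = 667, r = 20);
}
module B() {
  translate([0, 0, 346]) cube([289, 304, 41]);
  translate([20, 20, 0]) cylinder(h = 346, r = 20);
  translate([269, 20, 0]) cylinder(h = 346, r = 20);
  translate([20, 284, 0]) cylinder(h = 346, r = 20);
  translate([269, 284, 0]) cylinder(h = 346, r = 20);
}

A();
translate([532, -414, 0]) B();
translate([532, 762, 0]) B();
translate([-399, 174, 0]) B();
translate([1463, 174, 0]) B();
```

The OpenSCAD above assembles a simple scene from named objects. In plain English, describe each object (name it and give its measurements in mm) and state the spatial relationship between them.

A is a table with a 1353×652 mm rectangular top, 48 mm thick, top surface at z = 715 mm, supported by four round legs of 40 mm diameter, each leg's bounding box inset 28 mm from the nearest pair of top edges, running from the floor.

B is a four-legged stool. The seat is a 289×304×41 mm slab whose top surface is at z = 387 mm; four round legs, each 40 mm in diameter, run from the floor (z = 0) to the underside of the seat, each leg's axis is inset half a diameter from the nearest pair of seat edges (so the leg's bounding box is flush with the corner).

Four stools sit around the table at the −y, +y, −x, +x sides.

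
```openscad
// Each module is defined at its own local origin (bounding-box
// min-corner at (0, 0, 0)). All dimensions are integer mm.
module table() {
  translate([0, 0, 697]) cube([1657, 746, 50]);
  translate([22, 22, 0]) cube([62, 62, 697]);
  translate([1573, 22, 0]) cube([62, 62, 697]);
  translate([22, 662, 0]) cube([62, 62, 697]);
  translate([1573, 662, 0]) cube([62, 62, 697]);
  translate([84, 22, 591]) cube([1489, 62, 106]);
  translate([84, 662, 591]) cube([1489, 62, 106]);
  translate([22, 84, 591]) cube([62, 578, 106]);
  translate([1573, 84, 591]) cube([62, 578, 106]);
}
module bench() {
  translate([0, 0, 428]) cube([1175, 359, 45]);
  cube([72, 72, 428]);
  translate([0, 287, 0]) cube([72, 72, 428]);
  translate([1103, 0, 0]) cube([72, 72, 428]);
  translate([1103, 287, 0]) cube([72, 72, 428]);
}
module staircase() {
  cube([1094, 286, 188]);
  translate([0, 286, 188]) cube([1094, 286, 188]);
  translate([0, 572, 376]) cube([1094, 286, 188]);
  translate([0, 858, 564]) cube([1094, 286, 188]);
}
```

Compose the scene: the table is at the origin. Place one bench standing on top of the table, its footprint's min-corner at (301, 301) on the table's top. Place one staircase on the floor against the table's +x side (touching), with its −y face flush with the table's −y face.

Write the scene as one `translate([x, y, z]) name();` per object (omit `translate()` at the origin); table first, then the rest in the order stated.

table();
translate([301, 301, 747]) bench();
translate([1657, 0, 0]) staircase();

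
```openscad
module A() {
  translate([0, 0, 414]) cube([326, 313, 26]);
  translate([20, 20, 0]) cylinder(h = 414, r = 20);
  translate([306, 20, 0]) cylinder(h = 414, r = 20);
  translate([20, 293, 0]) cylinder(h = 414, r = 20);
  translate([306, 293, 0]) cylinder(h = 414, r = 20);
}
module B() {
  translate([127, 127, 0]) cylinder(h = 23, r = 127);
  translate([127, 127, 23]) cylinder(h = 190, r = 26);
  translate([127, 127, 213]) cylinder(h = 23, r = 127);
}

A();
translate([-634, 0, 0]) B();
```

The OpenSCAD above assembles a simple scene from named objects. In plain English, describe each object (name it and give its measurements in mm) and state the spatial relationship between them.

A is a four-legged stool. The seat is a 326×313×26 mm slab whose top surface is at z = 440 mm; four round legs, each 40 mm in diameter, run from the floor (z = 0) to the underside of the seat, each leg's axis is inset half a diameter from the nearest pair of seat edges (so the leg's bounding box is flush with the corner).

B is a spool: two coaxial disc flanges of radius 127 mm and thickness 23 mm, joined by a core cylinder of radius 26 mm and height 190 mm. The lower flange rests on z = 0 and the three cylinders share a vertical axis.

The spool is on the floor beside the stool on its −x side.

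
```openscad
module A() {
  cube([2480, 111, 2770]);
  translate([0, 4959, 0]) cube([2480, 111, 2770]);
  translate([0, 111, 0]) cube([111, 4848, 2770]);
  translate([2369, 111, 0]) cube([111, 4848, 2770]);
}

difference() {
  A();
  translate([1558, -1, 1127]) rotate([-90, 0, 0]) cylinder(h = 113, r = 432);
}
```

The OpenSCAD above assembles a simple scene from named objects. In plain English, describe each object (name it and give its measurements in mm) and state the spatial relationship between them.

A is a box-shaped house frame (walls only): outside footprint 2480×5070 mm, wall height 2770 mm, wall thickness 111 mm. The two y-facing walls run the full x-width; the two x-facing walls fit between the inner faces of the y-facing walls.

The house frame has a circular hole of radius 432 mm through its front wall, centred at (x = 1558, z = 1127).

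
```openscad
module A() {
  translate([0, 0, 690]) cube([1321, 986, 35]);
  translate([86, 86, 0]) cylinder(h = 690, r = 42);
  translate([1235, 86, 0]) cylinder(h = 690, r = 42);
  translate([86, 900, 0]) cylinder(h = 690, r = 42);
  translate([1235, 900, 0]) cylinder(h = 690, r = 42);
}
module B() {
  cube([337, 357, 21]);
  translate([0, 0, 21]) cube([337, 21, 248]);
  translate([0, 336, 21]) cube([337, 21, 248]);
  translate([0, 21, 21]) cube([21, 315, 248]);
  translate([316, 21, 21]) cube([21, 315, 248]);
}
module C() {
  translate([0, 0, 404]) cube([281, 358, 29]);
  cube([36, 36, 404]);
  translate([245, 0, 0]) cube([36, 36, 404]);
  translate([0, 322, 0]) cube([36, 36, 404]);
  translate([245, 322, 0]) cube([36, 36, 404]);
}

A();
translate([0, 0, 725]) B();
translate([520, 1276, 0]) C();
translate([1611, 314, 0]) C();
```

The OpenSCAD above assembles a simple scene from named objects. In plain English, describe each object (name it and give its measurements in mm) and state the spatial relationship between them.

A is a table: top 1321 mm (x) × 986 mm (y), 35 mm thick, upper face at z = 725 mm, on four round legs of 84 mm diameter, each leg's bounding box inset 44 mm from the nearest pair of top edges, running from z = 0 to the bottom of the top.

B is an open storage box with external size 337×357×269 mm and wall thickness 21 mm (the base is also 21 mm thick). The base covers the whole footprint; the four walls stand on the base, with the y-facing walls full-width and the x-facing walls fitting between their inner faces.

C is a four-legged stool. The seat is a 281×358×29 mm slab whose top surface is at z = 433 mm; four square legs, each 36×36 mm in cross-section, run from the floor (z = 0) to the underside of the seat, each flush with a corner of the seat.

The open box is on top of the table. Two stools sit around the table at the +y, +x sides.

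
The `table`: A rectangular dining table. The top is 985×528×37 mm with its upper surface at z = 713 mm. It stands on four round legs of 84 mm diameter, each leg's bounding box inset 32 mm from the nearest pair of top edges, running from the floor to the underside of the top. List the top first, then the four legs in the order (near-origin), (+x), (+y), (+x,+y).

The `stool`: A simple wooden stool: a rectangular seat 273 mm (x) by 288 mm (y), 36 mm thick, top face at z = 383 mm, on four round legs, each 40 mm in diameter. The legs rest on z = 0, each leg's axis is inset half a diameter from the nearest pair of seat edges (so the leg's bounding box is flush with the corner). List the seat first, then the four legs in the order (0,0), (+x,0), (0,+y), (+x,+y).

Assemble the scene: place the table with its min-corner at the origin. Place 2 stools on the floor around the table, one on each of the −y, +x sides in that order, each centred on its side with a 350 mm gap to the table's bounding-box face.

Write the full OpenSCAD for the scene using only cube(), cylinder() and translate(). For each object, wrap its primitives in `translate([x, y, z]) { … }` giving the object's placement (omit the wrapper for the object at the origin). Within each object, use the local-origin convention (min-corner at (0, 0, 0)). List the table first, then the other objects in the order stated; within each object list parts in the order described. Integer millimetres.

translate([0, 0, 676]) cube([985, 528, 37]);
translate([74, 74, 0]) cylinder(h = 676, r = 42);
translate([911, 74, 0]) cylinder(h = 676, r = 42);
translate([74, 454, 0]) cylinder(h = 676, r = 42);
translate([911, 454, 0]) cylinder(h = 676, r = 42);
translate([356, -638, 0]) {
  translate([0, 0, 347]) cube([273, 288, 36]);
  translate([20, 20, 0]) cylinder(h = 347, r = 20);
  translate([253, 20, 0]) cylinder(h = 347, r = 20);
  translate([20, 268, 0]) cylinder(h = 347, r = 20);
  translate([253, 268, 0]) cylinder(h = 347, r = 20);
}
translate([1335, 120, 0]) {
  translate([0, 0, 347]) cube([273, 288, 36]);
  translate([20, 20, 0]) cylinder(h = 347, r = 20);
  translate([253, 20, 0]) cylinder(h = 347, r = 20);
  translate([20, 268, 0]) cylinder(h = 347, r = 20);
  translate([253, 268, 0]) cylinder(h = 347, r = 20);
}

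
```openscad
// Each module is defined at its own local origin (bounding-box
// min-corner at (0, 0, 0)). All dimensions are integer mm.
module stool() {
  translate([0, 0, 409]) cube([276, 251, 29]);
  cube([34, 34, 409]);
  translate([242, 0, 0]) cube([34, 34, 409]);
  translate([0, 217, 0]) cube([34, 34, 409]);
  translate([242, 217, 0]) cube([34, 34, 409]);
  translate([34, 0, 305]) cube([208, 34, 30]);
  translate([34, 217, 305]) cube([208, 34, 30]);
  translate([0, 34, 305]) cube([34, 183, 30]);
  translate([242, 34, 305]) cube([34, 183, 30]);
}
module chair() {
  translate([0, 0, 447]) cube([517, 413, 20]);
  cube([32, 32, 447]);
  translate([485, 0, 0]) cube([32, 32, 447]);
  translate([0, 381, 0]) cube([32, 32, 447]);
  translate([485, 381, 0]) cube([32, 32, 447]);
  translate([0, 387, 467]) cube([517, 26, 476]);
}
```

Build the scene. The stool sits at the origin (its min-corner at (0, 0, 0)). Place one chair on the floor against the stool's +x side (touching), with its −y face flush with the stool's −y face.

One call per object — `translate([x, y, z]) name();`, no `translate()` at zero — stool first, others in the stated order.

stool();
translate([276, 0, 0]) chair();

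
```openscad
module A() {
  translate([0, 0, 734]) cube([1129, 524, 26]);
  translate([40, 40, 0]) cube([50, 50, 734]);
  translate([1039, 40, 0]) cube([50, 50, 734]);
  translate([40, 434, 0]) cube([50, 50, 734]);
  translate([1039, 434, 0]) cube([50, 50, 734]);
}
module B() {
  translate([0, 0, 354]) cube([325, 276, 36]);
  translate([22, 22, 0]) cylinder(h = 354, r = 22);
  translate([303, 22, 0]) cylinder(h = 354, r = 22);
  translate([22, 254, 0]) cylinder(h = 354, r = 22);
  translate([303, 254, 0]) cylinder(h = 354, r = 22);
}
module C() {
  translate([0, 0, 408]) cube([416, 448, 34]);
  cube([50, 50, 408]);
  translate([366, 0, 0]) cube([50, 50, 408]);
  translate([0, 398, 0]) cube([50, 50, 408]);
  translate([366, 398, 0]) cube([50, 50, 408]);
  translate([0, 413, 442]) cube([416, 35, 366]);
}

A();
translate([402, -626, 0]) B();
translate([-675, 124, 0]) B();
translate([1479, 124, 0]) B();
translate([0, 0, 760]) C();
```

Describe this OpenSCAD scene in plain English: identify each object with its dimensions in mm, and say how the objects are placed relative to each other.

A is a rectangular dining table. The top is 1129×524×26 mm with its upper surface at z = 760 mm. It stands on four 50×50 mm square legs, each inset 40 mm from the nearest pair of top edges, running from the floor to the underside of the top.

B is a simple wooden stool: a rectangular seat 325 mm (x) by 276 mm (y), 36 mm thick, top face at z = 390 mm, on four round legs, each 44 mm in diameter. The legs rest on z = 0, each leg's axis is inset half a diameter from the nearest pair of seat edges (so the leg's bounding box is flush with the corner).

C is a chair. The seat is a 416×448×34 mm slab with its top at z = 442 mm, on four 50×50 mm corner legs (flush with the seat edges, standing on z = 0). A flat backrest 35 mm thick, 366 mm tall, spans the full seat width and rises from the seat top along its +y edge, rear face flush with the rear of the seat.

Three stools sit around the table at the −y, −x, +x sides. The chair is on top of the table.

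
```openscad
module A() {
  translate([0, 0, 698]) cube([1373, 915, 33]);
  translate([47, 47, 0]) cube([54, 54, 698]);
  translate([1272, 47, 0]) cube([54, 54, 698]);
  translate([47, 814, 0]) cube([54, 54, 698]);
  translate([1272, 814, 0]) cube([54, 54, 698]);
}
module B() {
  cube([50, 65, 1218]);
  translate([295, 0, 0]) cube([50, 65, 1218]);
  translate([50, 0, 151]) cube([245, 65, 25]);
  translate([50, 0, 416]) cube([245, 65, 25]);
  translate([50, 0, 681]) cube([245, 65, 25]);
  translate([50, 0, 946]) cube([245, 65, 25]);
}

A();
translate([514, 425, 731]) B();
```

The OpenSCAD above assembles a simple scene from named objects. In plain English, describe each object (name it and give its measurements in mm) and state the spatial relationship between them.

A is a table: top 1373 mm (x) × 915 mm (y), 33 mm thick, upper face at z = 731 mm, on four 54×54 mm square legs, each inset 47 mm from the nearest pair of top edges, running from z = 0 to the bottom of the top.

B is a straight ladder. Two 50×65 mm vertical rails, 1218 mm tall, stand 345 mm apart (outside-to-outside) with their front faces coplanar on the −y side. 4 rungs, each 65 mm deep and 25 mm tall, span between the inner faces of the rails, front faces flush with the rails. The lowest rung's underside is at z = 151 mm and rungs are spaced 265 mm apart (underside to underside).

The ladder is on top of the table, centred.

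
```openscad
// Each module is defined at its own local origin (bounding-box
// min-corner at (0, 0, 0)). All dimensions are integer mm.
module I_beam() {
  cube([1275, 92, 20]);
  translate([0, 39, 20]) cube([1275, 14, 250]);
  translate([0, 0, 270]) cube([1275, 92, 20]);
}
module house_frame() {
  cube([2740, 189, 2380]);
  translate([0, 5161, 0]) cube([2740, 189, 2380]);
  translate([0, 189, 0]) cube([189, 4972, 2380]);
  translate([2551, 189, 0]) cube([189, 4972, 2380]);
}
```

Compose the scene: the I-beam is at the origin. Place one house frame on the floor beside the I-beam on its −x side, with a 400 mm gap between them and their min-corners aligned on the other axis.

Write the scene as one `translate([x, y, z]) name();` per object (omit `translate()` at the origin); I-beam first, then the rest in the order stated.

I_beam();
translate([-3140, 0, 0]) house_frame();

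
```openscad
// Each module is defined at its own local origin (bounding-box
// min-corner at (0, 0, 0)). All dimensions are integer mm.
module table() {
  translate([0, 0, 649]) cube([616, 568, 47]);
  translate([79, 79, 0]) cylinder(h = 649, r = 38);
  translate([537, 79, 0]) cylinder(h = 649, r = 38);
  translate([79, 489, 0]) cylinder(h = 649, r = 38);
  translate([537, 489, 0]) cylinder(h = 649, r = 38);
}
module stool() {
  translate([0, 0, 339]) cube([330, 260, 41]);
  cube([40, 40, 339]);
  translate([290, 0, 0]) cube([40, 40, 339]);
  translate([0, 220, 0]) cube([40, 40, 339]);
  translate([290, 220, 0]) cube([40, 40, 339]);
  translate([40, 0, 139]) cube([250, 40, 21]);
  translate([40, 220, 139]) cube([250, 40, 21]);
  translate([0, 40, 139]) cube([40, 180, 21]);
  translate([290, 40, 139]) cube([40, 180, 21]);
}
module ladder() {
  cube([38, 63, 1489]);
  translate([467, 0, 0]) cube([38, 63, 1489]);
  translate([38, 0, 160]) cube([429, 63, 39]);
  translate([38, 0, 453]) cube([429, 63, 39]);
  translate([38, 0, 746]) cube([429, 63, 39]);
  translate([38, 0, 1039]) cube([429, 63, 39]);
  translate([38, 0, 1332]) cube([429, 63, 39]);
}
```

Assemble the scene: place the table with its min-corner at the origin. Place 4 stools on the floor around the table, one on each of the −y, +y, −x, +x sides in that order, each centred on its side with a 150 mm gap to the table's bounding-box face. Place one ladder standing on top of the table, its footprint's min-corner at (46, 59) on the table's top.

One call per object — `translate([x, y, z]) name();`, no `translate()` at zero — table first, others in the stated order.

table();
translate([143, -410, 0]) stool();
translate([143, 718, 0]) stool();
translate([-480, 154, 0]) stool();
translate([766, 154, 0]) stool();
translate([46, 59, 696]) ladder();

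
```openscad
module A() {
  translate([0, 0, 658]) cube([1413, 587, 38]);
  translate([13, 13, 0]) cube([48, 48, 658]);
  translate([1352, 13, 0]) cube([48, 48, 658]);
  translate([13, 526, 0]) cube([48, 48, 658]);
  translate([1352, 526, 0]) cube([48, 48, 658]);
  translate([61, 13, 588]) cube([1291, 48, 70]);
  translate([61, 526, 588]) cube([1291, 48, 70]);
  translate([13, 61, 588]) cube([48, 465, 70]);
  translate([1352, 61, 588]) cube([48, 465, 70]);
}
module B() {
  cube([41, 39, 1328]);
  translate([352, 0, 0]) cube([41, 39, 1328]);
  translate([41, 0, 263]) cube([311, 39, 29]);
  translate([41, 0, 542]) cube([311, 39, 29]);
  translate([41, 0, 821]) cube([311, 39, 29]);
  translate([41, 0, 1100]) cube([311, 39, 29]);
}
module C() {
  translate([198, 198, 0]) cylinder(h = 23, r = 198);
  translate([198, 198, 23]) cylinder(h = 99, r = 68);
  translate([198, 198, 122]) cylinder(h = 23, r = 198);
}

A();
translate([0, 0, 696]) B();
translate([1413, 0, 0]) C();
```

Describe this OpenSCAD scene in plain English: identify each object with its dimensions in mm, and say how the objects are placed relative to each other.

A is a table with a 1413×587 mm rectangular top, 38 mm thick, top surface at z = 696 mm, supported by four 48×48 mm square legs, each inset 13 mm from the nearest pair of top edges, running from the floor. Four apron rails, 48 mm thick and 70 mm tall, run between adjacent legs with their top edges flush with the underside of the top and their outer faces flush with the legs' outer faces.

B is a wooden ladder with two side rails of 41×39 mm section and 1328 mm height, set 393 mm apart overall. Between them run 4 rectangular rungs (39 mm deep, 29 mm thick), front faces flush with the rails' −y face. The bottom of the first rung is 263 mm above the floor and each subsequent rung is 279 mm higher than the one below.

C is a spool: two coaxial disc flanges of radius 198 mm and thickness 23 mm, joined by a core cylinder of radius 68 mm and height 99 mm. The lower flange rests on z = 0 and the three cylinders share a vertical axis.

The ladder is on top of the table. The spool is against the table's +x side, with their −y faces flush.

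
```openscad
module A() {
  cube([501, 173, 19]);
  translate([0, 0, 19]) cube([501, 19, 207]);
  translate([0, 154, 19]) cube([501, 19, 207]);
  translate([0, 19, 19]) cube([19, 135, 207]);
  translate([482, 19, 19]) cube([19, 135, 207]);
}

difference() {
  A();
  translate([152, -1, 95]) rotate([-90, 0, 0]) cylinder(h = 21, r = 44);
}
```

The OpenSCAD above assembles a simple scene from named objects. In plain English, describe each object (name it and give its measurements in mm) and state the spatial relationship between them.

A is an open storage box with external size 501×173×226 mm and wall thickness 19 mm (the base is also 19 mm thick). The base covers the whole footprint; the four walls stand on the base, with the y-facing walls full-width and the x-facing walls fitting between their inner faces.

The open box has a circular hole of radius 44 mm through its front wall, centred at (x = 152, z = 95).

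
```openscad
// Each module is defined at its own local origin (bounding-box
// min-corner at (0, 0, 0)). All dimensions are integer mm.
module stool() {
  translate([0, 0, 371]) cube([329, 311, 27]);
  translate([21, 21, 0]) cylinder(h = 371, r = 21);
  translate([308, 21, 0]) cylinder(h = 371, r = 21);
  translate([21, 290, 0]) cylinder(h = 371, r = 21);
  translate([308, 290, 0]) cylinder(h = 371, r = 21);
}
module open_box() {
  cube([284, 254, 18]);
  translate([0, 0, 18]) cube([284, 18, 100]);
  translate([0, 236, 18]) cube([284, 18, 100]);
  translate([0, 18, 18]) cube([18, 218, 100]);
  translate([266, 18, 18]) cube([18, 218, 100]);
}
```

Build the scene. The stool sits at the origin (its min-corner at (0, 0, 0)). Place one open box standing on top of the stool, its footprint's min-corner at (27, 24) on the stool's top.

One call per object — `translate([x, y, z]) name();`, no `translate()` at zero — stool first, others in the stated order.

stool();
translate([27, 24, 398]) open_box();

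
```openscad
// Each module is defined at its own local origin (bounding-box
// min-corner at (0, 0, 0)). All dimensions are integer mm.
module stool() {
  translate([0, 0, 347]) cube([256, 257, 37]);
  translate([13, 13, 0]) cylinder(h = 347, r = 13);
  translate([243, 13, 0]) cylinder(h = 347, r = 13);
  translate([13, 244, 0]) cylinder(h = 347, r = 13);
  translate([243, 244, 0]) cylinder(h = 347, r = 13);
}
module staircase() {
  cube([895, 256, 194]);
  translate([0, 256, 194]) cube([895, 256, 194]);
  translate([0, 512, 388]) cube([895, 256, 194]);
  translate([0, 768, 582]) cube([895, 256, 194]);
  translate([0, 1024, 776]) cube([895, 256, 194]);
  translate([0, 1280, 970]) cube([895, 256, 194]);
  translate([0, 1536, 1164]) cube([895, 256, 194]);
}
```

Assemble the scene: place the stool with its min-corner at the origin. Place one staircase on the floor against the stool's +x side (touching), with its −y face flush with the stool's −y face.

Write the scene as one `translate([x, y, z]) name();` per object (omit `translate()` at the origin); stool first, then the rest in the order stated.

stool();
translate([256, 0, 0]) staircase();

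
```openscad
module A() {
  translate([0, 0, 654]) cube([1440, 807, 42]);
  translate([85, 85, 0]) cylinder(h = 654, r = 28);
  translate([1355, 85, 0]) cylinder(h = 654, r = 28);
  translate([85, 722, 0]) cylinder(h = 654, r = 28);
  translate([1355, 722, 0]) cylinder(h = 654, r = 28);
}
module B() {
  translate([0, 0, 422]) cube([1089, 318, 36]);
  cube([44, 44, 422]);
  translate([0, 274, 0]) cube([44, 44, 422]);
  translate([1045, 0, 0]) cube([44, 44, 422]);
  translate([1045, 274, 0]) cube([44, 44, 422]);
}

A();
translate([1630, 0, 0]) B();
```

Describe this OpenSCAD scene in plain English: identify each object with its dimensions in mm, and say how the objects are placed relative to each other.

A is a table with a 1440×807 mm rectangular top, 42 mm thick, top surface at z = 696 mm, supported by four round legs of 56 mm diameter, each leg's bounding box inset 57 mm from the nearest pair of top edges, running from the floor.

B is a bench: a 1089×318 mm seat slab, 36 mm thick, top at z = 458 mm, on four 44×44 mm square legs flush with the seat corners and standing on z = 0.

The bench is on the floor beside the table on its +x side.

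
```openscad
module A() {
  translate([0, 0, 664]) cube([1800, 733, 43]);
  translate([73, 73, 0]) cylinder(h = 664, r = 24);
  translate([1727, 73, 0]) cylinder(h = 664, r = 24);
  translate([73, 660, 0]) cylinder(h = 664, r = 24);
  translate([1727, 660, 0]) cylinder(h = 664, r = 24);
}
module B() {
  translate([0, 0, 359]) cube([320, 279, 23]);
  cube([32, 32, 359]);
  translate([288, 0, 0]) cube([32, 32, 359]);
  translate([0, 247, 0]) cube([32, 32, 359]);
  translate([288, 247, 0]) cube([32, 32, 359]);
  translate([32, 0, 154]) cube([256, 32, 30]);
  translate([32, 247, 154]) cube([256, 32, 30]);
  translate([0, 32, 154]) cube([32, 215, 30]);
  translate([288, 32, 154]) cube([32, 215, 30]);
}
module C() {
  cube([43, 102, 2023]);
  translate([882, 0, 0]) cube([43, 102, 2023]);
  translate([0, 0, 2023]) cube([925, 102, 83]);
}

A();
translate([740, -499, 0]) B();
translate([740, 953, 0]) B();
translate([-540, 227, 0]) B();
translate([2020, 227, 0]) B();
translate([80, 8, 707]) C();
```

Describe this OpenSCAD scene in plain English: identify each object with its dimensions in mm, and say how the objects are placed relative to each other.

A is a table: top 1800 mm (x) × 733 mm (y), 43 mm thick, upper face at z = 707 mm, on four round legs of 48 mm diameter, each leg's bounding box inset 49 mm from the nearest pair of top edges, running from z = 0 to the bottom of the top.

B is a simple wooden stool: a rectangular seat 320 mm (x) by 279 mm (y), 23 mm thick, top face at z = 382 mm, on four square legs, each 32×32 mm in cross-section. The legs rest on z = 0, each flush with a corner of the seat. Four stretchers, 32 mm wide and 30 mm tall, connect adjacent legs with their undersides at z = 154 mm, each running between the inner faces of the legs it joins and aligned with the legs' outer faces on the other axis.

C is a rectangular door frame: two vertical jambs of 43×102 mm section, 2023 mm tall, with a clear opening 839 mm wide between their inner faces. A header 83 mm tall and 102 mm deep lies on top of the jambs and spans the full outside width.

Four stools sit around the table at the −y, +y, −x, +x sides. The door frame is on top of the table.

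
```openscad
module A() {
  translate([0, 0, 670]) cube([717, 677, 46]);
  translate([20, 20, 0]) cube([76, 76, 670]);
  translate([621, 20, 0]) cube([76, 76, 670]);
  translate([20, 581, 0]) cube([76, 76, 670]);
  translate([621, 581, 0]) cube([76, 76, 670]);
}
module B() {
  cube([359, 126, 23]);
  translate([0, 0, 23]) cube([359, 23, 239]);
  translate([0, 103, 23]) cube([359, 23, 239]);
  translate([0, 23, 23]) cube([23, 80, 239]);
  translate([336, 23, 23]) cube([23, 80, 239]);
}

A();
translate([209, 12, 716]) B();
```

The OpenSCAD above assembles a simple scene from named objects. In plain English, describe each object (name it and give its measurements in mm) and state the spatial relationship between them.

A is a table with a 717×677 mm rectangular top, 46 mm thick, top surface at z = 716 mm, supported by four 76×76 mm square legs, each inset 20 mm from the nearest pair of top edges, running from the floor.

B is an open-topped rectangular box: outside dimensions 359×126×262 mm, with a uniform wall and base thickness of 23 mm. The base is a full 359×126 slab on the floor; four walls sit on top of the base. The front and back walls (the −y and +y sides) span the full width; the two side walls fit between them.

The open box is on top of the table.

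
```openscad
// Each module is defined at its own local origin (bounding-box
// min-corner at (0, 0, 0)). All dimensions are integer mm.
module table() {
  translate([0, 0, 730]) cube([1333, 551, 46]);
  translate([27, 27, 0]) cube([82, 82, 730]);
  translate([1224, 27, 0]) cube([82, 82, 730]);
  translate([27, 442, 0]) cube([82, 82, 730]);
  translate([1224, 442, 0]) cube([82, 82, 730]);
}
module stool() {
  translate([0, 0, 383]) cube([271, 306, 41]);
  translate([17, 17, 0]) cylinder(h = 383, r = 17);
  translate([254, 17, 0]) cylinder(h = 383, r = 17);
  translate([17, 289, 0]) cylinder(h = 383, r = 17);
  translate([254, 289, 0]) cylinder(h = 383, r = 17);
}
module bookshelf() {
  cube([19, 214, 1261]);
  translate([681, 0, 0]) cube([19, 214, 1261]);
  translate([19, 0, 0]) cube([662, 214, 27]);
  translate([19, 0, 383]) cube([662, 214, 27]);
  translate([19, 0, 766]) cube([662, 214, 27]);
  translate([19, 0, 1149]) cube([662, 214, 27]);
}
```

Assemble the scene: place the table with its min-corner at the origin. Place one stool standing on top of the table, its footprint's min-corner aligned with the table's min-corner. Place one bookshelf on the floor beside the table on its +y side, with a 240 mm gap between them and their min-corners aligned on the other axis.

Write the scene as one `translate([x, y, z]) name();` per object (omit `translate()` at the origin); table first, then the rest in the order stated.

table();
translate([0, 0, 776]) stool();
translate([0, 791, 0]) bookshelf();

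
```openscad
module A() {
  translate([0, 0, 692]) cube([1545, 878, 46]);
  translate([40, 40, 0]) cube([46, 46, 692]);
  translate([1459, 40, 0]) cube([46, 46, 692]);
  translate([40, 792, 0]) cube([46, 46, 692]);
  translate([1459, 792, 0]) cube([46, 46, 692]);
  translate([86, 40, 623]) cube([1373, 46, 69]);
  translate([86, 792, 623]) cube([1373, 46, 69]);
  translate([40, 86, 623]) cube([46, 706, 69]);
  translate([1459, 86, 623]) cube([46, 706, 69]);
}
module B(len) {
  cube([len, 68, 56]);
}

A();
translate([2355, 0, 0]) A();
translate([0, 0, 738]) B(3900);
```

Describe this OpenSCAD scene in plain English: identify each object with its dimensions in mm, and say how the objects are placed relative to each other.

A is a table with a 1545×878 mm rectangular top, 46 mm thick, top surface at z = 738 mm, supported by four 46×46 mm square legs, each inset 40 mm from the nearest pair of top edges, running from the floor. Four apron rails, 46 mm thick and 69 mm tall, run between adjacent legs with their top edges flush with the underside of the top and their outer faces flush with the legs' outer faces.

B is a rectangular beam 3900 mm long (x), 68 mm deep (y), 56 mm thick (z).

The beam spans the tops of two tables placed 810 mm apart, resting at z = 738 mm.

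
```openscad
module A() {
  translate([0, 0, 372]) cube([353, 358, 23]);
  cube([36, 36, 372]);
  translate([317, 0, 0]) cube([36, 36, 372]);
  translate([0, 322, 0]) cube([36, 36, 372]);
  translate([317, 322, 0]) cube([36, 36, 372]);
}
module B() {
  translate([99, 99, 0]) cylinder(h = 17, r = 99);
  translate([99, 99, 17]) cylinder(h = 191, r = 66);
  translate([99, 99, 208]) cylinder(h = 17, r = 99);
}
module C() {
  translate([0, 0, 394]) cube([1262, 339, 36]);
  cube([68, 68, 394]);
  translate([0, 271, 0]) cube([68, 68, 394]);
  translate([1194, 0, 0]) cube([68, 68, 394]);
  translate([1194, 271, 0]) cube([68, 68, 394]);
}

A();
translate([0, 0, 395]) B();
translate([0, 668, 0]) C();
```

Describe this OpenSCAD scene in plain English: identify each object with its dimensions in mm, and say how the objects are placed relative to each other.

A is a four-legged stool. The seat is 353×358 mm, 23 mm thick, top at z = 395 mm. It stands on four square legs, each 36×36 mm in cross-section, from z = 0 to the seat underside, each flush with a corner of the seat.

B is a spool: two coaxial disc flanges of radius 99 mm and thickness 17 mm, joined by a core cylinder of radius 66 mm and height 191 mm. The lower flange rests on z = 0 and the three cylinders share a vertical axis.

C is a long wooden bench with a 1262 mm (x) × 339 mm (y) seat, 36 mm thick, its top surface 430 mm above the floor. Four 68 mm square legs at the seat corners, flush with the edges, run from z = 0 to the seat underside.

The spool is on top of the stool. The bench is on the floor beside the stool on its +y side.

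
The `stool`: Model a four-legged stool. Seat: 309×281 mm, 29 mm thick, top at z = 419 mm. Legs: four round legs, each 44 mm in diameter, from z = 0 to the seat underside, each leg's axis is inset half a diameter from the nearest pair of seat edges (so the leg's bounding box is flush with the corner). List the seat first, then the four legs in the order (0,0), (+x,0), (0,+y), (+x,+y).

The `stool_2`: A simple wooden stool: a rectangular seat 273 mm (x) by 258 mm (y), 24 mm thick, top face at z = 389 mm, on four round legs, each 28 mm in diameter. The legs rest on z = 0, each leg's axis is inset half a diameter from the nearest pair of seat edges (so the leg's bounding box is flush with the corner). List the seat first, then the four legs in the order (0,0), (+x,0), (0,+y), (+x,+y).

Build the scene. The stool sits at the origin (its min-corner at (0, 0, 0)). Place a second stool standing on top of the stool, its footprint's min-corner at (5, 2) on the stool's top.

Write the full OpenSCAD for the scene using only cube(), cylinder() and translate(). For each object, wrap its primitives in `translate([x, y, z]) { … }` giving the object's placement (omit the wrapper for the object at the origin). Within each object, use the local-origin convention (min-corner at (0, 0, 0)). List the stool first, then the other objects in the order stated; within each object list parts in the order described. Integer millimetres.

translate([0, 0, 390]) cube([309, 281, 29]);
translate([22, 22, 0]) cylinder(h = 390, r = 22);
translate([287, 22, 0]) cylinder(h = 390, r = 22);
translate([22, 259, 0]) cylinder(h = 390, r = 22);
translate([287, 259, 0]) cylinder(h = 390, r = 22);
translate([5, 2, 419]) {
  translate([0, 0, 365]) cube([273, 258, 24]);
  translate([14, 14, 0]) cylinder(h = 365, r = 14);
  translate([259, 14, 0]) cylinder(h = 365, r = 14);
  translate([14, 244, 0]) cylinder(h = 365, r = 14);
  translate([259, 244, 0]) cylinder(h = 365, r = 14);
}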